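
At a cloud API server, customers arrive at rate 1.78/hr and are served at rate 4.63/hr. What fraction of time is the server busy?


ρ = λ/μ = 1.78/4.63 = 0.3844

Final: 0.3844


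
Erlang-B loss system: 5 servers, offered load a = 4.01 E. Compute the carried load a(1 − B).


B(5,4.01) = 0.199961 (Erlang-B)
Carried load = a(1 − B) = 4.01·(1 − 0.199961) = 4.01·0.800039 = 3.2082 E

Final: 3.2082 Erlangs


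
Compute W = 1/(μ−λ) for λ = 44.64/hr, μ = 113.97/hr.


W = 1/(μ−λ) = 1/(113.97 − 44.64) = 1/69.33 = 0.01442 hr

Final: 0.01442 hr


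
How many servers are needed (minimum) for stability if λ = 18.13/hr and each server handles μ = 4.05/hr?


Stability requires cμ > λ ⇔ c > λ/μ.
λ/μ = 18.13/4.05 = 4.4765
Minimum integer c = ⌊4.4765⌋ + 1 = 5
Check: 5·4.05 = 20.25 > 18.13, while 4·4.05 = 16.20 ≤ 18.13

Final: 5 servers


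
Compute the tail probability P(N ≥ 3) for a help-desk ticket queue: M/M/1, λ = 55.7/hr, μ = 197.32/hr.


ρ = 55.7/197.32 = 0.2823
P(N ≥ n) = ρ^n = 0.2823^3 = 0.022493

Final: 0.022493


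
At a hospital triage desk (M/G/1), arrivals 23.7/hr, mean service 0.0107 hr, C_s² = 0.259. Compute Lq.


ρ = λ·E[S] = 23.7·0.0107 = 0.2536
Lq = ρ²(1+C_s²)/(2(1−ρ)) = 0.06431·(1+0.259)/(2·0.7464)
= 0.06431·1.2590/1.4928 = 0.05424

Final: 0.05424


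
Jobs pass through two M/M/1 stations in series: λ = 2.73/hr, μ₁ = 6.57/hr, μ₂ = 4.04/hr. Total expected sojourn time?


Each node sees arrival rate λ = 2.73/hr (tandem ⇒ throughput preserved).
W₁ = 1/(μ₁−λ) = 1/(6.57−2.73) = 0.26042 hr
W₂ = 1/(μ₂−λ) = 1/(4.04−2.73) = 0.76336 hr
W_total = W₁ + W₂ = 0.26042 + 0.76336 = 1.02378 hr

Final: 1.02378 hr


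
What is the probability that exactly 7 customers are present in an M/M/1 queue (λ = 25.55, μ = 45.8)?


ρ = 25.55/45.8 = 0.5579
P_n = (1−ρ)·ρ^n = (1 − 0.5579)·0.5579^7 = 0.4421·0.016814 = 0.007434

Final: 0.007434


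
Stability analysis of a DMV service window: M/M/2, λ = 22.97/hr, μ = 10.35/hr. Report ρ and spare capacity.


Total capacity cμ = 2·10.35 = 20.70/hr
ρ = λ/(cμ) = 22.97/20.70 = 1.1097
Stable ⇔ ρ < 1: NO
Spare capacity = cμ − λ = 20.70 − 22.97 = -2.27/hr

Final: ρ = 1.1097; unstable; margin = -2.27/hr


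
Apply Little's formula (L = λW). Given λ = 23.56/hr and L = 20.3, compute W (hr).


W = L/λ = 20.3/23.56 = 0.8616 hr

Final: 0.8616 hr


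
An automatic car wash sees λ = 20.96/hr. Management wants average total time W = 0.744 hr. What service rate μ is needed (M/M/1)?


W = 1/(μ−λ) ⇒ μ − λ = 1/W = 1/0.744 = 1.3441
μ = λ + 1/W = 20.96 + 1.3441 = 22.3041 per hr

Final: 22.3041 /hr


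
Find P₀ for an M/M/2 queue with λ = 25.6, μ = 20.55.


a = λ/μ = 25.6/20.55 = 1.2457; ρ = a/c = 0.6229
Σ_{k=0}^{1} a^k/k! (terms k=0..1) = 1.00000 + 1.24574 = 2.24574
Tail: a^2/(2!(1−ρ)) = 1.55187/(2·0.3771) = 2.05748
P₀ = 1/(2.24574 + 2.05748) = 1/4.30323 = 0.232384

Final: 0.232384


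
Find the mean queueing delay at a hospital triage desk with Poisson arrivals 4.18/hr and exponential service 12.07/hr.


ρ = 4.18/12.07 = 0.3463
Wq = ρ/(μ−λ) = 0.3463/(12.07 − 4.18) = 0.3463/7.89 = 0.04389 hr

Final: 0.04389 hr


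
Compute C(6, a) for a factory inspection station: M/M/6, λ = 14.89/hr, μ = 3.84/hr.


a = λ/μ = 3.8776; ρ = a/6 = 0.6463
P₀ = 0.019163 (from M/M/c formula)
C(c,a) = [a^c/(c!(1−ρ))]·P₀ = [3399.23226/(720·0.3537)]·0.019163
= 13.34668·0.019163 = 0.255760

Final: 0.255760


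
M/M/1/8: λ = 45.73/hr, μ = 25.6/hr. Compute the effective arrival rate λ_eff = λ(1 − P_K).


ρ = 1.7863; P_K = (1−ρ)ρ^8/(1−ρ^9) = 0.442582
λ_eff = λ(1 − P_K) = 45.73·(1 − 0.442582) = 45.73·0.557418 = 25.4907 /hr

Final: 25.4907 /hr


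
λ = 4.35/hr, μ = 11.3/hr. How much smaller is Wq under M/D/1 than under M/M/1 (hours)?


ρ = 4.35/11.3 = 0.3850
Wq(M/M/1) = ρ/(μ−λ) = 0.3850/6.95 = 0.05539 hr
Wq(M/D/1) = ρ/(2(μ−λ)) = 0.02769 hr
Savings = 0.05539 − 0.02769 = 0.02769 hr

Final: 0.02769 hr


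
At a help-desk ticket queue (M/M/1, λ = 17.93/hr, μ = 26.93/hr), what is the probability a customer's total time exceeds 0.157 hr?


W ~ Exponential(μ−λ) for M/M/1.
μ − λ = 26.93 − 17.93 = 9.0000
P(W > t) = e^{−(μ−λ)t} = e^{−1.4130} = 0.243412

Final: 0.243412


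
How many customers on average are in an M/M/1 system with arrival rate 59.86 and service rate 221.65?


ρ = λ/μ = 59.86/221.65 = 0.2701
L = ρ/(1−ρ) = 0.2701/(1 − 0.2701) = 0.2701/0.7299 = 0.3700

Final: 0.3700


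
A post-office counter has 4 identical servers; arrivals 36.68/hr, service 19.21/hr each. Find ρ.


ρ = λ/(cμ) = 36.68/(4·19.21) = 36.68/76.84 = 0.4774

Final: 0.4774


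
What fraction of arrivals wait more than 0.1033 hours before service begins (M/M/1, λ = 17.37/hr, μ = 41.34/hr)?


ρ = 17.37/41.34 = 0.4202
P(Wq > t) = ρ·e^{−(μ−λ)t} = 0.4202·e^{−2.4761}
= 0.4202·0.084070 = 0.035324

Final: 0.035324


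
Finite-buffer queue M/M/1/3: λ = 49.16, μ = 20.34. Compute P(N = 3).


ρ = λ/μ = 49.16/20.34 = 2.4169
P_K = (1−ρ)ρ^K/(1−ρ^(K+1)) = (-1.4169·14.118312)/(1 − 34.122725)
= -20.004413/-33.122725 = 0.603948

Final: 0.603948


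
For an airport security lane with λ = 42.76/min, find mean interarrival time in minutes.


Mean interarrival time = 1/λ = 1/42.76 minute = 0.02339 minute
In minutes: 0.02339 × 1 = 0.02339 min

Final: 0.02339 min


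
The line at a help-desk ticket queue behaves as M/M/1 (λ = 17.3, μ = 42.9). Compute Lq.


ρ = 17.3/42.9 = 0.4033
Lq = ρ²/(1−ρ) = 0.1626/0.5967 = 0.2725

Final: 0.2725


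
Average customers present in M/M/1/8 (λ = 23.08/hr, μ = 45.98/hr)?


ρ = 23.08/45.98 = 0.5020
L = ρ[1 − (K+1)ρ^K + Kρ^(K+1)] / [(1−ρ)(1−ρ^(K+1))]
Numerator: 0.5020·(1 − 9·0.004030 + 8·0.002023) = 0.491874
Denominator: (0.4980)·(0.997977) = 0.497035
L = 0.491874/0.497035 = 0.9896

Final: 0.9896


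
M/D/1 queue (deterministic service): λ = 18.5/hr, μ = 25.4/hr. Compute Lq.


ρ = 18.5/25.4 = 0.7283
M/D/1: Lq = ρ²/(2(1−ρ)) = 0.5305/(2·0.2717) = 0.97641

Final: 0.97641


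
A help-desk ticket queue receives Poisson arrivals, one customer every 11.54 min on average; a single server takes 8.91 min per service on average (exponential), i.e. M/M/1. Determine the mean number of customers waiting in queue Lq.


λ = 60/11.54 = 5.1993 /hr
μ = 60/8.91 = 6.7340 /hr
ρ = λ/μ = 5.1993/6.7340 = 0.7721
Lq = ρ²/(1−ρ) = 0.5961/0.2279 = 2.6157

Final: 2.6157


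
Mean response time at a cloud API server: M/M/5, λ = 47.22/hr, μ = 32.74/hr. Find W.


a = 1.4423; ρ = 0.2885; P₀ = 0.236086
Lq = P₀·a^c·ρ/(c!(1−ρ)²) = 0.006995
Wq = Lq/λ = 0.006995/47.22 = 0.0001481 hr
W = Wq + 1/μ = 0.0001481 + 0.03054 = 0.03069 hr

Final: 0.03069 hr


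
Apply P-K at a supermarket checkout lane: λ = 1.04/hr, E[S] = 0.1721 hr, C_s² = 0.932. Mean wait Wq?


ρ = λ·E[S] = 1.04·0.1721 = 0.1790
E[S²] = E[S]²(1+C_s²) = 0.1721²·(1+0.932) = 0.057223
Wq = λ·E[S²]/(2(1−ρ)) = 1.04·0.057223/(2·0.8210) = 0.03624 hr

Final: 0.03624 hr


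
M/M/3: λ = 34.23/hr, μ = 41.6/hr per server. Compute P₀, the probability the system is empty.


a = λ/μ = 34.23/41.6 = 0.8228; ρ = a/c = 0.2743
Σ_{k=0}^{2} a^k/k! (terms k=0..2) = 1.00000 + 0.82284 + 0.33853 = 2.16137
Tail: a^3/(3!(1−ρ)) = 0.55711/(6·0.7257) = 0.12794
P₀ = 1/(2.16137 + 0.12794) = 1/2.28931 = 0.436813

Final: 0.436813


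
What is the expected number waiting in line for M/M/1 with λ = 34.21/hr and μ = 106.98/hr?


ρ = 34.21/106.98 = 0.3198
Lq = ρ²/(1−ρ) = 0.1023/0.6802 = 0.1503

Final: 0.1503


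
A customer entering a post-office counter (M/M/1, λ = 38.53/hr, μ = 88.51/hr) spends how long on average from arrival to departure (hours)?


W = 1/(μ−λ) = 1/(88.51 − 38.53) = 1/49.98 = 0.02001 hr

Final: 0.02001 hr


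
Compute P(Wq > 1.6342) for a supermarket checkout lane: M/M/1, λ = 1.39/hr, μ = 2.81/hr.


ρ = 1.39/2.81 = 0.4947
P(Wq > t) = ρ·e^{−(μ−λ)t} = 0.4947·e^{−2.3206}
= 0.4947·0.098218 = 0.048585

Final: 0.048585


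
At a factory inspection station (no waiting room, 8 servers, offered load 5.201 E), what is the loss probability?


B(c,a) = (a^c/c!) / Σ_{k=0}^{c} a^k/k!
a^8/8! = 13.279273
Σ terms (k=0..8): 1.00000 + 5.20100 + 13.52520 + 23.44819 + 30.48851 + 31.71415 + 27.49088 + 20.42572 + 13.27927 = 166.572919
B = 13.279273/166.572919 = 0.079720

Final: 0.079720


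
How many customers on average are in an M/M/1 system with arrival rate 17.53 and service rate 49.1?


ρ = λ/μ = 17.53/49.1 = 0.3570
L = ρ/(1−ρ) = 0.3570/(1 − 0.3570) = 0.3570/0.6430 = 0.5553

Final: 0.5553


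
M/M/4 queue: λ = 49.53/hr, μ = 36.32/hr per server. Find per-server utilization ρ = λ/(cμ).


ρ = λ/(cμ) = 49.53/(4·36.32) = 49.53/145.28 = 0.3409

Final: 0.3409


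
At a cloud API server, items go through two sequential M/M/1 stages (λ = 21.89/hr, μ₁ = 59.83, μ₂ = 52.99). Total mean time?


Each node sees arrival rate λ = 21.89/hr (tandem ⇒ throughput preserved).
W₁ = 1/(μ₁−λ) = 1/(59.83−21.89) = 0.02636 hr
W₂ = 1/(μ₂−λ) = 1/(52.99−21.89) = 0.03215 hr
W_total = W₁ + W₂ = 0.02636 + 0.03215 = 0.05851 hr

Final: 0.05851 hr


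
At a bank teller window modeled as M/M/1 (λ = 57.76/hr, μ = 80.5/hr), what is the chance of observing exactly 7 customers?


ρ = 57.76/80.5 = 0.7175
P_n = (1−ρ)·ρ^n = (1 − 0.7175)·0.7175^7 = 0.2825·0.097908 = 0.027658

Final: 0.027658


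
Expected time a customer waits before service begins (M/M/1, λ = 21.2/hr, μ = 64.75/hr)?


ρ = 21.2/64.75 = 0.3274
Wq = ρ/(μ−λ) = 0.3274/(64.75 − 21.2) = 0.3274/43.55 = 0.007518 hr

Final: 0.007518 hr


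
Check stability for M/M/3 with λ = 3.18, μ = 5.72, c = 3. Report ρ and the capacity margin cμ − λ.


Total capacity cμ = 3·5.72 = 17.16/hr
ρ = λ/(cμ) = 3.18/17.16 = 0.1853
Stable ⇔ ρ < 1: YES
Spare capacity = cμ − λ = 17.16 − 3.18 = 13.98/hr

Final: ρ = 0.1853; stable; margin = 13.98/hr


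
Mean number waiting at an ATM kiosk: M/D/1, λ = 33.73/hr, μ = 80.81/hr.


ρ = 33.73/80.81 = 0.4174
M/D/1: Lq = ρ²/(2(1−ρ)) = 0.1742/(2·0.5826) = 0.14952

Final: 0.14952


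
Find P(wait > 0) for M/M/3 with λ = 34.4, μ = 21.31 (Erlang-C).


a = λ/μ = 1.6143; ρ = a/3 = 0.5381
P₀ = 0.183993 (from M/M/c formula)
C(c,a) = [a^c/(c!(1−ρ))]·P₀ = [4.20654/(6·0.4619)]·0.183993
= 1.51780·0.183993 = 0.279265

Final: 0.279265


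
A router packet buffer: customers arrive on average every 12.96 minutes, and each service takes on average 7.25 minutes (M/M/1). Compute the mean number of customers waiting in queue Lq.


λ = 60/12.96 = 4.6296 /hr
μ = 60/7.25 = 8.2759 /hr
ρ = λ/μ = 4.6296/8.2759 = 0.5594
Lq = ρ²/(1−ρ) = 0.3129/0.4406 = 0.7103

Final: 0.7103


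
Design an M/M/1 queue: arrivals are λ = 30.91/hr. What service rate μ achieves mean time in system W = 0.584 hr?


W = 1/(μ−λ) ⇒ μ − λ = 1/W = 1/0.584 = 1.7123
μ = λ + 1/W = 30.91 + 1.7123 = 32.6223 per hr

Final: 32.6223 /hr


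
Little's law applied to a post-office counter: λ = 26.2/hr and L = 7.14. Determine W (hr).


W = L/λ = 7.14/26.2 = 0.2725 hr

Final: 0.2725 hr


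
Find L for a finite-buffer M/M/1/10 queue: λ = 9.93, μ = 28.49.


ρ = 9.93/28.49 = 0.3485
L = ρ[1 − (K+1)ρ^K + Kρ^(K+1)] / [(1−ρ)(1−ρ^(K+1))]
Numerator: 0.3485·(1 − 11·0.00002646 + 10·0.000009222) = 0.348474
Denominator: (0.6515)·(0.999991) = 0.651451
L = 0.348474/0.651451 = 0.5349

Final: 0.5349


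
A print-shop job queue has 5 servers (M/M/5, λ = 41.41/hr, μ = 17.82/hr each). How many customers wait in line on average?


a = λ/μ = 2.3238; ρ = a/5 = 0.4648
P₀ = 0.096291
Lq = P₀·a^c·ρ / (c!·(1−ρ)²) = 0.096291·67.76222·0.4648/(120·0.28648)
= 0.08821

Final: 0.08821


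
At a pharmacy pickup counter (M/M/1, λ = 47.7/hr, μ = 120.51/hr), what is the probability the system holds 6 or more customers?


ρ = 47.7/120.51 = 0.3958
P(N ≥ n) = ρ^n = 0.3958^6 = 0.003846

Final: 0.003846


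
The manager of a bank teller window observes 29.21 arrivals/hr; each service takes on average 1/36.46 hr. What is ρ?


ρ = λ/μ = 29.21/36.46 = 0.8012

Final: 0.8012


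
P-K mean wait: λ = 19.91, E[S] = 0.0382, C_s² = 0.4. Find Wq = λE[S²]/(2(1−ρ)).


ρ = λ·E[S] = 19.91·0.0382 = 0.7606
E[S²] = E[S]²(1+C_s²) = 0.0382²·(1+0.4) = 0.002043
Wq = λ·E[S²]/(2(1−ρ)) = 19.91·0.002043/(2·0.2394) = 0.08494 hr

Final: 0.08494 hr


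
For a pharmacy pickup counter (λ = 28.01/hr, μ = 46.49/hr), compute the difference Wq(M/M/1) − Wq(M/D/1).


ρ = 28.01/46.49 = 0.6025
Wq(M/M/1) = ρ/(μ−λ) = 0.6025/18.48 = 0.03260 hr
Wq(M/D/1) = ρ/(2(μ−λ)) = 0.01630 hr
Savings = 0.03260 − 0.01630 = 0.01630 hr

Final: 0.01630 hr


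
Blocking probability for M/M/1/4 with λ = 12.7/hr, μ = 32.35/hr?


ρ = λ/μ = 12.7/32.35 = 0.3926
P_K = (1−ρ)ρ^K/(1−ρ^(K+1)) = (0.6074·0.023753)/(1 − 0.009325)
= 0.014428/0.990675 = 0.014564

Final: 0.014564


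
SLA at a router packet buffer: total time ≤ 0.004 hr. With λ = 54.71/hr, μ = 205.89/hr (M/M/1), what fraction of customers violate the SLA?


W ~ Exponential(μ−λ) for M/M/1.
μ − λ = 205.89 − 54.71 = 151.1800
P(W > t) = e^{−(μ−λ)t} = e^{−0.6047} = 0.546227

Final: 0.546227


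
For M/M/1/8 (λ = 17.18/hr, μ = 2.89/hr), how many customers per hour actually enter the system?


ρ = 5.9446; P_K = (1−ρ)ρ^8/(1−ρ^9) = 0.831781
λ_eff = λ(1 − P_K) = 17.18·(1 − 0.831781) = 17.18·0.168219 = 2.8900 /hr

Final: 2.8900 /hr


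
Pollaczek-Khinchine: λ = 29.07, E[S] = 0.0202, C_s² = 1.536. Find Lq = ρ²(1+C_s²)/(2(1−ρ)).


ρ = λ·E[S] = 29.07·0.0202 = 0.5872
Lq = ρ²(1+C_s²)/(2(1−ρ)) = 0.3448·(1+1.536)/(2·0.4128)
= 0.3448·2.5360/0.8256 = 1.05922

Final: 1.05922


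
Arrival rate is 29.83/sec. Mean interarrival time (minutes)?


Mean interarrival time = 1/λ = 1/29.83 second = 0.03352 second
In minutes: 0.03352 × 0.0166667 = 0.0005587 min

Final: 0.0005587 min


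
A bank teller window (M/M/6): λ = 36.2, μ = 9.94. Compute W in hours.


a = 3.6419; ρ = 0.6070; P₀ = 0.024853
Lq = P₀·a^c·ρ/(c!(1−ρ)²) = 0.31645
Wq = Lq/λ = 0.31645/36.2 = 0.008742 hr
W = Wq + 1/μ = 0.008742 + 0.10060 = 0.10935 hr

Final: 0.10935 hr


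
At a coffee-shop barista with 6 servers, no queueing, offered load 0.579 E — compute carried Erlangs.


B(6,0.579) = 0.00002933 (Erlang-B)
Carried load = a(1 − B) = 0.579·(1 − 0.00002933) = 0.579·0.999971 = 0.5790 E

Final: 0.5790 Erlangs


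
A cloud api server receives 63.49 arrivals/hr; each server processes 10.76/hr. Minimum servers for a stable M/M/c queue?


Stability requires cμ > λ ⇔ c > λ/μ.
λ/μ = 63.49/10.76 = 5.9006
Minimum integer c = ⌊5.9006⌋ + 1 = 6
Check: 6·10.76 = 64.56 > 63.49, while 5·10.76 = 53.80 ≤ 63.49

Final: 6 servers


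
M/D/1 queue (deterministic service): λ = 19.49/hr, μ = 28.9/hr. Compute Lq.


ρ = 19.49/28.9 = 0.6744
M/D/1: Lq = ρ²/(2(1−ρ)) = 0.4548/(2·0.3256) = 0.69840

Final: 0.69840


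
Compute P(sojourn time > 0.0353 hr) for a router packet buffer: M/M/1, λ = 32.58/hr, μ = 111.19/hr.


W ~ Exponential(μ−λ) for M/M/1.
μ − λ = 111.19 − 32.58 = 78.6100
P(W > t) = e^{−(μ−λ)t} = e^{−2.7749} = 0.062354

Final: 0.062354


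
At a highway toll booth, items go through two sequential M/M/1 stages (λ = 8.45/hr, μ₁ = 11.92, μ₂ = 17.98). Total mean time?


Each node sees arrival rate λ = 8.45/hr (tandem ⇒ throughput preserved).
W₁ = 1/(μ₁−λ) = 1/(11.92−8.45) = 0.28818 hr
W₂ = 1/(μ₂−λ) = 1/(17.98−8.45) = 0.10493 hr
W_total = W₁ + W₂ = 0.28818 + 0.10493 = 0.39312 hr

Final: 0.39312 hr


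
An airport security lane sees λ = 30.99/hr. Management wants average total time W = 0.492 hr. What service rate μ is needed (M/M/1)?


W = 1/(μ−λ) ⇒ μ − λ = 1/W = 1/0.492 = 2.0325
μ = λ + 1/W = 30.99 + 2.0325 = 33.0225 per hr

Final: 33.0225 /hr


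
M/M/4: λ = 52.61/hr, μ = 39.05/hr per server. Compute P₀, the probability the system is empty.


a = λ/μ = 52.61/39.05 = 1.3472; ρ = a/c = 0.3368
Σ_{k=0}^{3} a^k/k! (terms k=0..3) = 1.00000 + 1.34725 + 0.90754 + 0.40756 = 3.66234
Tail: a^4/(4!(1−ρ)) = 3.29450/(24·0.6632) = 0.20699
P₀ = 1/(3.66234 + 0.20699) = 1/3.86933 = 0.258443

Final: 0.258443


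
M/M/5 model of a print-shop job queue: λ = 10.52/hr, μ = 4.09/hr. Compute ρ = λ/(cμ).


ρ = λ/(cμ) = 10.52/(5·4.09) = 10.52/20.45 = 0.5144

Final: 0.5144


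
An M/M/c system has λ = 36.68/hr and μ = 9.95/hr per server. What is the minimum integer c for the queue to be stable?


Stability requires cμ > λ ⇔ c > λ/μ.
λ/μ = 36.68/9.95 = 3.6864
Minimum integer c = ⌊3.6864⌋ + 1 = 4
Check: 4·9.95 = 39.80 > 36.68, while 3·9.95 = 29.85 ≤ 36.68

Final: 4 servers


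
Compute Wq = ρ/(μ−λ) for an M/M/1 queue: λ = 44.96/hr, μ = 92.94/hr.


ρ = 44.96/92.94 = 0.4838
Wq = ρ/(μ−λ) = 0.4838/(92.94 − 44.96) = 0.4838/47.98 = 0.01008 hr

Final: 0.01008 hr


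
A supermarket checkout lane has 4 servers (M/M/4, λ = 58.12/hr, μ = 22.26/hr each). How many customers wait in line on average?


a = λ/μ = 2.6110; ρ = a/4 = 0.6527
P₀ = 0.064258
Lq = P₀·a^c·ρ / (c!·(1−ρ)²) = 0.064258·46.47311·0.6527/(24·0.12059)
= 0.67352

Final: 0.67352


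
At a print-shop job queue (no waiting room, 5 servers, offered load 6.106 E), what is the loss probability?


B(c,a) = (a^c/c!) / Σ_{k=0}^{c} a^k/k!
a^5/5! = 70.729853
Σ terms (k=0..5): 1.00000 + 6.10600 + 18.64162 + 37.94191 + 57.91832 + 70.72985 = 192.337698
B = 70.729853/192.337698 = 0.367738

Final: 0.367738


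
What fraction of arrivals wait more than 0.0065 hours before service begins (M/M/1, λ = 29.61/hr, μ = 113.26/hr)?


ρ = 29.61/113.26 = 0.2614
P(Wq > t) = ρ·e^{−(μ−λ)t} = 0.2614·e^{−0.5437}
= 0.2614·0.580582 = 0.151784

Final: 0.151784


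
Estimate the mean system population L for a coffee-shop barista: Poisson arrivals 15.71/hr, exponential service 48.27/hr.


ρ = λ/μ = 15.71/48.27 = 0.3255
L = ρ/(1−ρ) = 0.3255/(1 − 0.3255) = 0.3255/0.6745 = 0.4825

Final: 0.4825


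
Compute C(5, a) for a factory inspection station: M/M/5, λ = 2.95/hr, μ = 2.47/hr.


a = λ/μ = 1.1943; ρ = a/5 = 0.2389
P₀ = 0.302767 (from M/M/c formula)
C(c,a) = [a^c/(c!(1−ρ))]·P₀ = [2.43011/(120·0.7611)]·0.302767
= 0.02661·0.302767 = 0.008055

Final: 0.008055


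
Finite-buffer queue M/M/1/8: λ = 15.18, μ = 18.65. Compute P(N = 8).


ρ = λ/μ = 15.18/18.65 = 0.8139
P_K = (1−ρ)ρ^K/(1−ρ^(K+1)) = (0.1861·0.192639)/(1 − 0.156797)
= 0.035842/0.843203 = 0.042507

Final: 0.042507


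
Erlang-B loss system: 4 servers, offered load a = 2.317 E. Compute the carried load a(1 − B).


B(4,2.317) = 0.129470 (Erlang-B)
Carried load = a(1 − B) = 2.317·(1 − 0.129470) = 2.317·0.870530 = 2.0170 E

Final: 2.0170 Erlangs


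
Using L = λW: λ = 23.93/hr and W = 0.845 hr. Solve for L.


L = λW = 23.93·0.845 = 20.2208

Final: 20.2208


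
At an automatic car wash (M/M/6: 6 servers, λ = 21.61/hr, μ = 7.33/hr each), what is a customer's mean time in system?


a = 2.9482; ρ = 0.4914; P₀ = 0.051649
Lq = P₀·a^c·ρ/(c!(1−ρ)²) = 0.08946
Wq = Lq/λ = 0.08946/21.61 = 0.004140 hr
W = Wq + 1/μ = 0.004140 + 0.13643 = 0.14057 hr

Final: 0.14057 hr


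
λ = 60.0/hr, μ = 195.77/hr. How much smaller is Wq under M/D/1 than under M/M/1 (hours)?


ρ = 60.0/195.77 = 0.3065
Wq(M/M/1) = ρ/(μ−λ) = 0.3065/135.77 = 0.002257 hr
Wq(M/D/1) = ρ/(2(μ−λ)) = 0.001129 hr
Savings = 0.002257 − 0.001129 = 0.001129 hr

Final: 0.001129 hr


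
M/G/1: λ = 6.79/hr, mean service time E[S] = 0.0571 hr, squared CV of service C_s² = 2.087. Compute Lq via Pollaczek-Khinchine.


ρ = λ·E[S] = 6.79·0.0571 = 0.3877
Lq = ρ²(1+C_s²)/(2(1−ρ)) = 0.1503·(1+2.087)/(2·0.6123)
= 0.1503·3.0870/1.2246 = 0.37893

Final: 0.37893


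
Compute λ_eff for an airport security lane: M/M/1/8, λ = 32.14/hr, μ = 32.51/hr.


ρ = 0.9886; P_K = (1−ρ)ρ^8/(1−ρ^9) = 0.106092
λ_eff = λ(1 − P_K) = 32.14·(1 − 0.106092) = 32.14·0.893908 = 28.7302 /hr

Final: 28.7302 /hr


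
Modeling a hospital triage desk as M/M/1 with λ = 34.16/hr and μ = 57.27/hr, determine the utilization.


ρ = λ/μ = 34.16/57.27 = 0.5965

Final: 0.5965


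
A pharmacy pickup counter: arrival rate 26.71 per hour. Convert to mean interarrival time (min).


Mean interarrival time = 1/λ = 1/26.71 hour = 0.03744 hour
In minutes: 0.03744 × 60 = 2.2463 min

Final: 2.2463 min


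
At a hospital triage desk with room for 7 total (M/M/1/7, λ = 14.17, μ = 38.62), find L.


ρ = 14.17/38.62 = 0.3669
L = ρ[1 − (K+1)ρ^K + Kρ^(K+1)] / [(1−ρ)(1−ρ^(K+1))]
Numerator: 0.3669·(1 − 8·0.0008952 + 7·0.0003284) = 0.365124
Denominator: (0.6331)·(0.999672) = 0.632884
L = 0.365124/0.632884 = 0.5769

Final: 0.5769


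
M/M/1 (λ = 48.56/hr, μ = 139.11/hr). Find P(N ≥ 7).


ρ = 48.56/139.11 = 0.3491
P(N ≥ n) = ρ^n = 0.3491^7 = 0.0006316

Final: 0.0006316


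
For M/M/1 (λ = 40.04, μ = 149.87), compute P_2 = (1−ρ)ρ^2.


ρ = 40.04/149.87 = 0.2672
P_n = (1−ρ)·ρ^n = (1 − 0.2672)·0.2672^2 = 0.7328·0.071377 = 0.052308

Final: 0.052308


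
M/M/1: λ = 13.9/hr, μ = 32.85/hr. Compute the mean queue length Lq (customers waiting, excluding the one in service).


ρ = 13.9/32.85 = 0.4231
Lq = ρ²/(1−ρ) = 0.1790/0.5769 = 0.3104

Final: 0.3104


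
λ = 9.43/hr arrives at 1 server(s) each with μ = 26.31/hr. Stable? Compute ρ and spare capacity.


Total capacity cμ = 1·26.31 = 26.31/hr
ρ = λ/(cμ) = 9.43/26.31 = 0.3584
Stable ⇔ ρ < 1: YES
Spare capacity = cμ − λ = 26.31 − 9.43 = 16.88/hr

Final: ρ = 0.3584; stable; margin = 16.88/hr


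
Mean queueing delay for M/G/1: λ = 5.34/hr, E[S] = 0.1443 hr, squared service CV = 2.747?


ρ = λ·E[S] = 5.34·0.1443 = 0.7706
E[S²] = E[S]²(1+C_s²) = 0.1443²·(1+2.747) = 0.078022
Wq = λ·E[S²]/(2(1−ρ)) = 5.34·0.078022/(2·0.2294) = 0.90795 hr

Final: 0.90795 hr


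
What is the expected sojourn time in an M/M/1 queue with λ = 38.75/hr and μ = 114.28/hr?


W = 1/(μ−λ) = 1/(114.28 − 38.75) = 1/75.53 = 0.01324 hr

Final: 0.01324 hr


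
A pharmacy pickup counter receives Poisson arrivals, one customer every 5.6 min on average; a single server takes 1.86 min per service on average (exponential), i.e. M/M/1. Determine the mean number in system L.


λ = 60/5.6 = 10.7143 /hr
μ = 60/1.86 = 32.2581 /hr
ρ = λ/μ = 10.7143/32.2581 = 0.3321
L = ρ/(1−ρ) = 0.3321/0.6679 = 0.4973

Final: 0.4973


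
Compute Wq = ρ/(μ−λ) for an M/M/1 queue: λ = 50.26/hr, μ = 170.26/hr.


ρ = 50.26/170.26 = 0.2952
Wq = ρ/(μ−λ) = 0.2952/(170.26 − 50.26) = 0.2952/120.00 = 0.002460 hr

Final: 0.002460 hr


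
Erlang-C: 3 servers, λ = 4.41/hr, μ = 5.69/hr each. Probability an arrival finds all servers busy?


a = λ/μ = 0.7750; ρ = a/3 = 0.2583
P₀ = 0.458713 (from M/M/c formula)
C(c,a) = [a^c/(c!(1−ρ))]·P₀ = [0.46556/(6·0.7417)]·0.458713
= 0.10462·0.458713 = 0.047992

Final: 0.047992


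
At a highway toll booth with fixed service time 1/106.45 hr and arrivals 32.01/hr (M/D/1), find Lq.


ρ = 32.01/106.45 = 0.3007
M/D/1: Lq = ρ²/(2(1−ρ)) = 0.09042/(2·0.6993) = 0.06465

Final: 0.06465


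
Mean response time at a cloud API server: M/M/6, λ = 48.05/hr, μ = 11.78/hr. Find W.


a = 4.0789; ρ = 0.6798; P₀ = 0.015237
Lq = P₀·a^c·ρ/(c!(1−ρ)²) = 0.64635
Wq = Lq/λ = 0.64635/48.05 = 0.01345 hr
W = Wq + 1/μ = 0.01345 + 0.08489 = 0.09834 hr

Final: 0.09834 hr


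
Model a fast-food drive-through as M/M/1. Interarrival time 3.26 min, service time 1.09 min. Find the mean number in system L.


λ = 60/3.26 = 18.4049 /hr
μ = 60/1.09 = 55.0459 /hr
ρ = λ/μ = 18.4049/55.0459 = 0.3344
L = ρ/(1−ρ) = 0.3344/0.6656 = 0.5023

Final: 0.5023


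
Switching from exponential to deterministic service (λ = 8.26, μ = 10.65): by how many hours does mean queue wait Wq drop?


ρ = 8.26/10.65 = 0.7756
Wq(M/M/1) = ρ/(μ−λ) = 0.7756/2.39 = 0.32451 hr
Wq(M/D/1) = ρ/(2(μ−λ)) = 0.16226 hr
Savings = 0.32451 − 0.16226 = 0.16226 hr

Final: 0.16226 hr


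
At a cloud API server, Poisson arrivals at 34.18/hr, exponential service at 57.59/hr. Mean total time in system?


W = 1/(μ−λ) = 1/(57.59 − 34.18) = 1/23.41 = 0.04272 hr

Final: 0.04272 hr


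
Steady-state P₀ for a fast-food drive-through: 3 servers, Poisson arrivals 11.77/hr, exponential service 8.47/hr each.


a = λ/μ = 11.77/8.47 = 1.3896; ρ = a/c = 0.4632
Σ_{k=0}^{2} a^k/k! (terms k=0..2) = 1.00000 + 1.38961 + 0.96551 = 3.35512
Tail: a^3/(3!(1−ρ)) = 2.68336/(6·0.5368) = 0.83314
P₀ = 1/(3.35512 + 0.83314) = 1/4.18826 = 0.238763

Final: 0.238763


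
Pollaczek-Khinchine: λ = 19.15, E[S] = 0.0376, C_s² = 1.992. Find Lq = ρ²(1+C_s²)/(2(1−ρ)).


ρ = λ·E[S] = 19.15·0.0376 = 0.7200
Lq = ρ²(1+C_s²)/(2(1−ρ)) = 0.5185·(1+1.992)/(2·0.2800)
= 0.5185·2.9920/0.5599 = 2.77044

Final: 2.77044


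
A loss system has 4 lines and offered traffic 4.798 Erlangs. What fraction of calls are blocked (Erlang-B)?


B(c,a) = (a^c/c!) / Σ_{k=0}^{c} a^k/k!
a^4/4! = 22.081559
Σ terms (k=0..4): 1.00000 + 4.79800 + 11.51040 + 18.40897 + 22.08156 = 57.798931
B = 22.081559/57.798931 = 0.382041

Final: 0.382041


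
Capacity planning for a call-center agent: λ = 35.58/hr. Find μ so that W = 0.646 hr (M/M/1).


W = 1/(μ−λ) ⇒ μ − λ = 1/W = 1/0.646 = 1.5480
μ = λ + 1/W = 35.58 + 1.5480 = 37.1280 per hr

Final: 37.1280 /hr


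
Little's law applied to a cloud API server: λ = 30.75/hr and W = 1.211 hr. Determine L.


L = λW = 30.75·1.211 = 37.2383

Final: 37.2383


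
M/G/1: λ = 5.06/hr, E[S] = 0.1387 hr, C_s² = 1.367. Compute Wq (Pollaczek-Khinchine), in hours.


ρ = λ·E[S] = 5.06·0.1387 = 0.7018
E[S²] = E[S]²(1+C_s²) = 0.1387²·(1+1.367) = 0.045536
Wq = λ·E[S²]/(2(1−ρ)) = 5.06·0.045536/(2·0.2982) = 0.38636 hr

Final: 0.38636 hr


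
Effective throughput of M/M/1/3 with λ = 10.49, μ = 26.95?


ρ = 0.3892; P_K = (1−ρ)ρ^3/(1−ρ^4) = 0.036864
λ_eff = λ(1 − P_K) = 10.49·(1 − 0.036864) = 10.49·0.963136 = 10.1033 /hr

Final: 10.1033 /hr


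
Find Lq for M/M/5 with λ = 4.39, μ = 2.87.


a = λ/μ = 1.5296; ρ = a/5 = 0.3059
P₀ = 0.216235
Lq = P₀·a^c·ρ / (c!·(1−ρ)²) = 0.216235·8.37362·0.3059/(120·0.48174)
= 0.009582

Final: 0.009582


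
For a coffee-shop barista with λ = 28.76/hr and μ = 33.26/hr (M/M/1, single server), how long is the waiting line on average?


ρ = 28.76/33.26 = 0.8647
Lq = ρ²/(1−ρ) = 0.7477/0.1353 = 5.5264

Final: 5.5264


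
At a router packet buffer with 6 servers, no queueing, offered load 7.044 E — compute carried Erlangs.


B(6,7.044) = 0.334070 (Erlang-B)
Carried load = a(1 − B) = 7.044·(1 − 0.334070) = 7.044·0.665930 = 4.6908 E

Final: 4.6908 Erlangs


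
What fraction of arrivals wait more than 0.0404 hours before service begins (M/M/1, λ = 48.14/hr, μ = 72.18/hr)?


ρ = 48.14/72.18 = 0.6669
P(Wq > t) = ρ·e^{−(μ−λ)t} = 0.6669·e^{−0.9712}
= 0.6669·0.378622 = 0.252520

Final: 0.252520


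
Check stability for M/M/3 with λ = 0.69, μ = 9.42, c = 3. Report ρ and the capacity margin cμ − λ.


Total capacity cμ = 3·9.42 = 28.26/hr
ρ = λ/(cμ) = 0.69/28.26 = 0.02442
Stable ⇔ ρ < 1: YES
Spare capacity = cμ − λ = 28.26 − 0.69 = 27.57/hr

Final: ρ = 0.02442; stable; margin = 27.57/hr


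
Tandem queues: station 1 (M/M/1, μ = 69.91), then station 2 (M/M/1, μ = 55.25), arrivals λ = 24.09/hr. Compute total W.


Each node sees arrival rate λ = 24.09/hr (tandem ⇒ throughput preserved).
W₁ = 1/(μ₁−λ) = 1/(69.91−24.09) = 0.02182 hr
W₂ = 1/(μ₂−λ) = 1/(55.25−24.09) = 0.03209 hr
W_total = W₁ + W₂ = 0.02182 + 0.03209 = 0.05392 hr

Final: 0.05392 hr


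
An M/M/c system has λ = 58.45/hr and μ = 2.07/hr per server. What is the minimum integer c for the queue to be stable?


Stability requires cμ > λ ⇔ c > λ/μ.
λ/μ = 58.45/2.07 = 28.2367
Minimum integer c = ⌊28.2367⌋ + 1 = 29
Check: 29·2.07 = 60.03 > 58.45, while 28·2.07 = 57.96 ≤ 58.45

Final: 29 servers


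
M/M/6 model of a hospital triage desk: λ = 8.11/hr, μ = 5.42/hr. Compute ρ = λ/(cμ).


ρ = λ/(cμ) = 8.11/(6·5.42) = 8.11/32.52 = 0.2494

Final: 0.2494


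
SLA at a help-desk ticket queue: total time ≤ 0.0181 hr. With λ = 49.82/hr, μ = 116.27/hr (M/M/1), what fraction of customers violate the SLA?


W ~ Exponential(μ−λ) for M/M/1.
μ − λ = 116.27 − 49.82 = 66.4500
P(W > t) = e^{−(μ−λ)t} = e^{−1.2027} = 0.300369

Final: 0.300369


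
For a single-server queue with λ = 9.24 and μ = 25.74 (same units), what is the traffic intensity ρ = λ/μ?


ρ = λ/μ = 9.24/25.74 = 0.3590

Final: 0.3590


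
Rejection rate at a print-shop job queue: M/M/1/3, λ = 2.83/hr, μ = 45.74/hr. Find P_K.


ρ = λ/μ = 2.83/45.74 = 0.06187
P_K = (1−ρ)ρ^K/(1−ρ^(K+1)) = (0.9381·0.0002368)/(1 − 0.00001465)
= 0.0002222/0.999985 = 0.0002222

Final: 0.0002222


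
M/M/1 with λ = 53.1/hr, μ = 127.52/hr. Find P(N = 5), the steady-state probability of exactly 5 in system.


ρ = 53.1/127.52 = 0.4164
P_n = (1−ρ)·ρ^n = (1 − 0.4164)·0.4164^5 = 0.5836·0.012519 = 0.007306

Final: 0.007306


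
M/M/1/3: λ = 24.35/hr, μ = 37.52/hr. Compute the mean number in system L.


ρ = 24.35/37.52 = 0.6490
L = ρ[1 − (K+1)ρ^K + Kρ^(K+1)] / [(1−ρ)(1−ρ^(K+1))]
Numerator: 0.6490·(1 − 4·0.273343 + 3·0.177396) = 0.284786
Denominator: (0.3510)·(0.822604) = 0.288744
L = 0.284786/0.288744 = 0.9863

Final: 0.9863


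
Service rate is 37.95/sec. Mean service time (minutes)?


Mean service time = 1/μ = 1/37.95 second = 0.02635 second
In minutes: 0.02635 × 0.0166667 = 0.0004392 min

Final: 0.0004392 min


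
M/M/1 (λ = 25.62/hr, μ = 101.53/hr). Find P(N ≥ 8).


ρ = 25.62/101.53 = 0.2523
P(N ≥ n) = ρ^n = 0.2523^8 = 0.00001644

Final: 0.00001644


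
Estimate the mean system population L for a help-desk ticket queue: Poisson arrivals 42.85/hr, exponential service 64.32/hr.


ρ = λ/μ = 42.85/64.32 = 0.6662
L = ρ/(1−ρ) = 0.6662/(1 − 0.6662) = 0.6662/0.3338 = 1.9958

Final: 1.9958


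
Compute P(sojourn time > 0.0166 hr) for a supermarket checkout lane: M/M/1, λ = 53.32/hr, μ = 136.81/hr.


W ~ Exponential(μ−λ) for M/M/1.
μ − λ = 136.81 − 53.32 = 83.4900
P(W > t) = e^{−(μ−λ)t} = e^{−1.3859} = 0.250090

Final: 0.250090


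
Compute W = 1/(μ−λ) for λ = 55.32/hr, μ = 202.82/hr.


W = 1/(μ−λ) = 1/(202.82 − 55.32) = 1/147.50 = 0.006780 hr

Final: 0.006780 hr


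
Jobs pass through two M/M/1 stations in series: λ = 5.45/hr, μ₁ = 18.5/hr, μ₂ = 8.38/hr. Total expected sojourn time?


Each node sees arrival rate λ = 5.45/hr (tandem ⇒ throughput preserved).
W₁ = 1/(μ₁−λ) = 1/(18.5−5.45) = 0.07663 hr
W₂ = 1/(μ₂−λ) = 1/(8.38−5.45) = 0.34130 hr
W_total = W₁ + W₂ = 0.07663 + 0.34130 = 0.41793 hr

Final: 0.41793 hr


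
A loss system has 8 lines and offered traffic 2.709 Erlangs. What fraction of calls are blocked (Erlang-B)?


B(c,a) = (a^c/c!) / Σ_{k=0}^{c} a^k/k!
a^8/8! = 0.071937
Σ terms (k=0..8): 1.00000 + 2.70900 + 3.66934 + 3.31341 + 2.24401 + 1.21580 + 0.54894 + 0.21244 + 0.07194 = 14.984880
B = 0.071937/14.984880 = 0.004801

Final: 0.004801


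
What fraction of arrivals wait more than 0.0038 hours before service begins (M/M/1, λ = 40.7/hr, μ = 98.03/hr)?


ρ = 40.7/98.03 = 0.4152
P(Wq > t) = ρ·e^{−(μ−λ)t} = 0.4152·e^{−0.2179}
= 0.4152·0.804243 = 0.333905

Final: 0.333905


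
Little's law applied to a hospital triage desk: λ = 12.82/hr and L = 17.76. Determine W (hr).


W = L/λ = 17.76/12.82 = 1.3853 hr

Final: 1.3853 hr


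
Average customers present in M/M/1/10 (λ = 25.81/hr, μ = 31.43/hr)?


ρ = 25.81/31.43 = 0.8212
L = ρ[1 − (K+1)ρ^K + Kρ^(K+1)] / [(1−ρ)(1−ρ^(K+1))]
Numerator: 0.8212·(1 − 11·0.139456 + 10·0.114520) = 0.501898
Denominator: (0.1788)·(0.885480) = 0.158333
L = 0.501898/0.158333 = 3.1699

Final: 3.1699


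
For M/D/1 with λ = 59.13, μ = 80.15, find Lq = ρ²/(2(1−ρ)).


ρ = 59.13/80.15 = 0.7377
M/D/1: Lq = ρ²/(2(1−ρ)) = 0.5443/(2·0.2623) = 1.03765

Final: 1.03765


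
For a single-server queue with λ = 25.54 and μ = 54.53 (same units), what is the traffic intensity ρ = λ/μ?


ρ = λ/μ = 25.54/54.53 = 0.4684

Final: 0.4684


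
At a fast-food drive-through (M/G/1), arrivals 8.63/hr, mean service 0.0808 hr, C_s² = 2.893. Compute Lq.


ρ = λ·E[S] = 8.63·0.0808 = 0.6973
Lq = ρ²(1+C_s²)/(2(1−ρ)) = 0.4862·(1+2.893)/(2·0.3027)
= 0.4862·3.8930/0.6054 = 3.12674

Final: 3.12674


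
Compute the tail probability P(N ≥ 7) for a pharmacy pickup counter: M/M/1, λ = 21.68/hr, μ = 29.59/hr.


ρ = 21.68/29.59 = 0.7327
P(N ≥ n) = ρ^n = 0.7327^7 = 0.113344

Final: 0.113344


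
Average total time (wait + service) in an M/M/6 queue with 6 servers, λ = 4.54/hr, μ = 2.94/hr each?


a = 1.5442; ρ = 0.2574; P₀ = 0.213415
Lq = P₀·a^c·ρ/(c!(1−ρ)²) = 0.001876
Wq = Lq/λ = 0.001876/4.54 = 0.0004131 hr
W = Wq + 1/μ = 0.0004131 + 0.34014 = 0.34055 hr

Final: 0.34055 hr


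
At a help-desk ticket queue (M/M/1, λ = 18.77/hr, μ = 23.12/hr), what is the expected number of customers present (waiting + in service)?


ρ = λ/μ = 18.77/23.12 = 0.8119
L = ρ/(1−ρ) = 0.8119/(1 − 0.8119) = 0.8119/0.1881 = 4.3149

Final: 4.3149


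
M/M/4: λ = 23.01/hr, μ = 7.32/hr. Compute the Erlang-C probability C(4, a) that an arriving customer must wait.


a = λ/μ = 3.1434; ρ = a/4 = 0.7859
P₀ = 0.030067 (from M/M/c formula)
C(c,a) = [a^c/(c!(1−ρ))]·P₀ = [97.63874/(24·0.2141)]·0.030067
= 18.99829·0.030067 = 0.571219

Final: 0.571219


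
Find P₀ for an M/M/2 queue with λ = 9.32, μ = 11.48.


a = λ/μ = 9.32/11.48 = 0.8118; ρ = a/c = 0.4059
Σ_{k=0}^{1} a^k/k! (terms k=0..1) = 1.00000 + 0.81185 = 1.81185
Tail: a^2/(2!(1−ρ)) = 0.65910/(2·0.5941) = 0.55472
P₀ = 1/(1.81185 + 0.55472) = 1/2.36657 = 0.422553

Final: 0.422553


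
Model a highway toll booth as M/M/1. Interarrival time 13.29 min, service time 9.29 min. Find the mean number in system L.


λ = 60/13.29 = 4.5147 /hr
μ = 60/9.29 = 6.4586 /hr
ρ = λ/μ = 4.5147/6.4586 = 0.6990
L = ρ/(1−ρ) = 0.6990/0.3010 = 2.3225

Final: 2.3225


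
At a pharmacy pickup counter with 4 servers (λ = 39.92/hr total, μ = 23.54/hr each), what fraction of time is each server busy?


ρ = λ/(cμ) = 39.92/(4·23.54) = 39.92/94.16 = 0.4240

Final: 0.4240


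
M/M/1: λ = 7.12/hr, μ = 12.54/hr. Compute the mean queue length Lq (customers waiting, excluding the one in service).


ρ = 7.12/12.54 = 0.5678
Lq = ρ²/(1−ρ) = 0.3224/0.4322 = 0.7459

Final: 0.7459


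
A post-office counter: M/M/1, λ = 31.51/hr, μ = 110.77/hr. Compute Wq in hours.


ρ = 31.51/110.77 = 0.2845
Wq = ρ/(μ−λ) = 0.2845/(110.77 − 31.51) = 0.2845/79.26 = 0.003589 hr

Final: 0.003589 hr


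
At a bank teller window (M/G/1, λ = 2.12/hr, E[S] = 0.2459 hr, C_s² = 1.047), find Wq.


ρ = λ·E[S] = 2.12·0.2459 = 0.5213
E[S²] = E[S]²(1+C_s²) = 0.2459²·(1+1.047) = 0.123776
Wq = λ·E[S²]/(2(1−ρ)) = 2.12·0.123776/(2·0.4787) = 0.27408 hr

Final: 0.27408 hr


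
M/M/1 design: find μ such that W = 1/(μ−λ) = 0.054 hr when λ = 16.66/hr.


W = 1/(μ−λ) ⇒ μ − λ = 1/W = 1/0.054 = 18.5185
μ = λ + 1/W = 16.66 + 18.5185 = 35.1785 per hr

Final: 35.1785 /hr


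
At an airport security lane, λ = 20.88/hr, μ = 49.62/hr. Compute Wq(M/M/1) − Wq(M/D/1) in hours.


ρ = 20.88/49.62 = 0.4208
Wq(M/M/1) = ρ/(μ−λ) = 0.4208/28.74 = 0.01464 hr
Wq(M/D/1) = ρ/(2(μ−λ)) = 0.007321 hr
Savings = 0.01464 − 0.007321 = 0.007321 hr

Final: 0.007321 hr


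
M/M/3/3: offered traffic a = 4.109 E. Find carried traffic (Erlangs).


B(3,4.109) = 0.460414 (Erlang-B)
Carried load = a(1 − B) = 4.109·(1 − 0.460414) = 4.109·0.539586 = 2.2172 E

Final: 2.2172 Erlangs


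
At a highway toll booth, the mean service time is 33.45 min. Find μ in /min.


μ = 1/(service time) in consistent units.
1 minute = 1 min, so μ = 1/33.45 = 0.02990 per minute

Final: 0.02990 /min


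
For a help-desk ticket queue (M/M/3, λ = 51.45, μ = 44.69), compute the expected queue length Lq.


a = λ/μ = 1.1513; ρ = a/3 = 0.3838
P₀ = 0.309918
Lq = P₀·a^c·ρ / (c!·(1−ρ)²) = 0.309918·1.52590·0.3838/(6·0.37976)
= 0.07965

Final: 0.07965


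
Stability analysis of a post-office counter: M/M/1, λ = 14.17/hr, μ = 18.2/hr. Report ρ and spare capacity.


Total capacity cμ = 1·18.2 = 18.20/hr
ρ = λ/(cμ) = 14.17/18.20 = 0.7786
Stable ⇔ ρ < 1: YES
Spare capacity = cμ − λ = 18.20 − 14.17 = 4.03/hr

Final: ρ = 0.7786; stable; margin = 4.03/hr


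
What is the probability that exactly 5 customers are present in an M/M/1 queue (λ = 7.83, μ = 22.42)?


ρ = 7.83/22.42 = 0.3492
P_n = (1−ρ)·ρ^n = (1 − 0.3492)·0.3492^5 = 0.6508·0.005196 = 0.003381

Final: 0.003381


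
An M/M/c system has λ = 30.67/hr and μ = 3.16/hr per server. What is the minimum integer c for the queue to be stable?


Stability requires cμ > λ ⇔ c > λ/μ.
λ/μ = 30.67/3.16 = 9.7057
Minimum integer c = ⌊9.7057⌋ + 1 = 10
Check: 10·3.16 = 31.60 > 30.67, while 9·3.16 = 28.44 ≤ 30.67

Final: 10 servers


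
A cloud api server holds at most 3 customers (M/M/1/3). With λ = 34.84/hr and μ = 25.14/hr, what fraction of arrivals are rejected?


ρ = λ/μ = 34.84/25.14 = 1.3858
P_K = (1−ρ)ρ^K/(1−ρ^(K+1)) = (-0.3858·2.661574)/(1 − 3.688514)
= -1.026940/-2.688514 = 0.381973

Final: 0.381973


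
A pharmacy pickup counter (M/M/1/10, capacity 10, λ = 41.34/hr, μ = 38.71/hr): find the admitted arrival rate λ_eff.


ρ = 1.0679; P_K = (1−ρ)ρ^10/(1−ρ^11) = 0.123595
λ_eff = λ(1 − P_K) = 41.34·(1 − 0.123595) = 41.34·0.876405 = 36.2306 /hr

Final: 36.2306 /hr


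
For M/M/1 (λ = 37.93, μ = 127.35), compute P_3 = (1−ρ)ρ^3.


ρ = 37.93/127.35 = 0.2978
P_n = (1−ρ)·ρ^n = (1 − 0.2978)·0.2978^3 = 0.7022·0.026421 = 0.018552

Final: 0.018552


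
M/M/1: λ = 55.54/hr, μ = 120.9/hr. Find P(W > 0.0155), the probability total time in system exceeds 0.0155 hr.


W ~ Exponential(μ−λ) for M/M/1.
μ − λ = 120.9 − 55.54 = 65.3600
P(W > t) = e^{−(μ−λ)t} = e^{−1.0131} = 0.363099

Final: 0.363099


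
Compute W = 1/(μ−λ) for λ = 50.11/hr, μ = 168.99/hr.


W = 1/(μ−λ) = 1/(168.99 − 50.11) = 1/118.88 = 0.008412 hr

Final: 0.008412 hr


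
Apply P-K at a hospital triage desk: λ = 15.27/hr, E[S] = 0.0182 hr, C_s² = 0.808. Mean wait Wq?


ρ = λ·E[S] = 15.27·0.0182 = 0.2779
E[S²] = E[S]²(1+C_s²) = 0.0182²·(1+0.808) = 0.0005989
Wq = λ·E[S²]/(2(1−ρ)) = 15.27·0.0005989/(2·0.7221) = 0.006332 hr

Final: 0.006332 hr


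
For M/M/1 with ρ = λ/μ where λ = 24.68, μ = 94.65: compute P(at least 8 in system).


ρ = 24.68/94.65 = 0.2608
P(N ≥ n) = ρ^n = 0.2608^8 = 0.00002137

Final: 0.00002137
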